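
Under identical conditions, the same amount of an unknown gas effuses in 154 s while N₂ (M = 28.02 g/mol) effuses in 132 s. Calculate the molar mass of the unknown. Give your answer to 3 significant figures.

38.1 g/mol

From Graham's law, t_X/t_N₂ = √(M_X/M_N₂).
154/132 = 1.167 = √(M_X/28.02)
M_X = 28.02 × 1.167² = 28.02 × 1.361 = 38.1 g/mol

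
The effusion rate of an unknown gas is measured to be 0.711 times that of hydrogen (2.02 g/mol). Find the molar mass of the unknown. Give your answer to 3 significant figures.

4.00 g/mol

By Graham's law, rate_X/rate_H₂ = √(M_H₂/M_X).
0.711 = √(2.02/M_X)
M_X = 2.02 / 0.711² = 2.02 / 0.5055 = 4.00 g/mol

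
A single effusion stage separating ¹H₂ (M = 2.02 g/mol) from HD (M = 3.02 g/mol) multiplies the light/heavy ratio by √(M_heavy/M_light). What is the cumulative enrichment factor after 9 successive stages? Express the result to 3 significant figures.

6.11

The single-stage factor is √(M_heavy/M_light), so 9 stages give [√(3.02/2.02)]^9 = (3.02/2.02)^(9/2).
= 1.49505^(9/2) = 6.11.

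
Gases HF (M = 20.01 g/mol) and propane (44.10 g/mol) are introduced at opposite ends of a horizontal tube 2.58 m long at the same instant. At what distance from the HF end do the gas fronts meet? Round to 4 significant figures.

1.542 m

Distances travelled in equal time are proportional to diffusion rates, so d_HF/d_C₃H₈ = √(M_C₃H₈/M_HF) = √(44.10/20.01) = 1.485.
With d_HF + d_C₃H₈ = 2.58 m, d_C₃H₈ = 2.58/(1 + 1.485) = 1.038 m.
d_HF = 2.58 − 1.038 = 1.542 m.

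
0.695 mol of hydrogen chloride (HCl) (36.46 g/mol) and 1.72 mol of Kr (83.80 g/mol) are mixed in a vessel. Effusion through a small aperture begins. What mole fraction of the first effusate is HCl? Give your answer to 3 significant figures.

Rate_i ∝ x_i/√M_i (Graham's law weighted by mole fraction), so the effusate composition follows n_i/√M_i.
x_HCl(eff) = (n_HCl/√M_HCl) / (n_HCl/√M_HCl + n_Kr/√M_Kr)
= (0.695/√36.46) / (0.695/√36.46 + 1.72/√83.80) = 0.1151/(0.1151 + 0.1879) = 0.380.

0.380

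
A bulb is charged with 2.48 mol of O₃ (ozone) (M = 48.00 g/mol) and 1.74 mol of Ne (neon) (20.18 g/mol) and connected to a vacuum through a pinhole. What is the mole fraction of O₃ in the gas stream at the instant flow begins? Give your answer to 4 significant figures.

The effusion rate of species i is ∝ p_i/√M_i ∝ n_i/√M_i.
x_O₃(eff) = (n_O₃/√M_O₃) / (n_O₃/√M_O₃ + n_Ne/√M_Ne)
= (2.48/√48.00) / (2.48/√48.00 + 1.74/√20.18) = 0.3580/(0.3580 + 0.3873) = 0.4803.

0.4803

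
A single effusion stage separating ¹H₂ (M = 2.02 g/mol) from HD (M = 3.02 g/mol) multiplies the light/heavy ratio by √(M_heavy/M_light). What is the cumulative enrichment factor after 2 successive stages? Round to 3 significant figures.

The single-stage factor is √(M_heavy/M_light), so 2 stages give [√(3.02/2.02)]^2 = (3.02/2.02)^(2/2).
= 1.49505^1 = 1.50.

1.50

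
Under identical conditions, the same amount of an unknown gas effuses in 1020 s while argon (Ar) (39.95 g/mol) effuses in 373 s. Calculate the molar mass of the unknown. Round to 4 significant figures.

From Graham's law, t_X/t_Ar = √(M_X/M_Ar).
1020/373 = 2.735 = √(M_X/39.95)
M_X = 39.95 × 2.735² = 39.95 × 7.478 = 298.7 g/mol

298.7 g/mol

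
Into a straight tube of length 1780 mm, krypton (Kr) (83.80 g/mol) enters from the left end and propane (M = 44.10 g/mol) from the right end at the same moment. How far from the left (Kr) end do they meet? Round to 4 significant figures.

748.4 mm

In equal time, each gas travels a distance ∝ its rate ∝ 1/√M, so d_Kr/d_C₃H₈ = √(M_C₃H₈/M_Kr) = √(44.10/83.80) = 0.7254.
With d_Kr + d_C₃H₈ = 1780 mm, d_C₃H₈ = 1780/(1 + 0.7254) = 1032 mm.
d_Kr = 1780 − 1032 = 748.4 mm.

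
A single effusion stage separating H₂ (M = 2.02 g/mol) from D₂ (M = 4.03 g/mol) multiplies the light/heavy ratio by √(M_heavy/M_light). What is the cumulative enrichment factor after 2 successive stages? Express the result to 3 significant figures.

Each stage multiplies the ratio by α = √(4.03/2.02), so after 2 stages the overall factor is α^2 = (4.03/2.02)^(2/2).
= 1.99505^1 = 2.00.

2.00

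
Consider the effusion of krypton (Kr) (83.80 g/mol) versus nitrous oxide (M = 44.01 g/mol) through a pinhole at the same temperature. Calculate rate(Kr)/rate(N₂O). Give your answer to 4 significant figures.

0.7247

From Graham's law, rate_Kr/rate_N₂O = √(M_N₂O/M_Kr) = √(44.01/83.80) = √0.5252 = 0.7247.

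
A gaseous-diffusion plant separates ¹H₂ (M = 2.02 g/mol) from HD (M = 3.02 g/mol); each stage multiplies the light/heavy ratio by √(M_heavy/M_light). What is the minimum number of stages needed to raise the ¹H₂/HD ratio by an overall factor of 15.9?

Per stage α = (3.02/2.02)^(1/2) = 1.49505^0.5, giving ln α = 0.2011.
Need α^N ≥ 15.9 ⇒ N ≥ ln(15.9) / ln α = 2.766 / 0.2011 = 13.76.
Minimum whole number of stages: N = 14.

14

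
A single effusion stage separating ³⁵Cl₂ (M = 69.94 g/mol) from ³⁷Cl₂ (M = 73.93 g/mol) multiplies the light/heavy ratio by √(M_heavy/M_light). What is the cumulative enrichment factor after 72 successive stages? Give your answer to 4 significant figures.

Overall factor = α^72 with α = √(73.93/69.94), i.e. (73.93/69.94)^(72/2).
= 1.05705^36 = 7.369.

7.369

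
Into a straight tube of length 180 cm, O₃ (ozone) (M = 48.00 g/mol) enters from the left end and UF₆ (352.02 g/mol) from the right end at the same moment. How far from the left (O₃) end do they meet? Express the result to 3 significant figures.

131 cm

Distances travelled in equal time are proportional to diffusion rates, so d_O₃/d_UF₆ = √(M_UF₆/M_O₃) = √(352.02/48.00) = 2.708.
With d_O₃ + d_UF₆ = 180 cm, d_UF₆ = 180/(1 + 2.708) = 48.54 cm.
d_O₃ = 180 − 48.54 = 131 cm.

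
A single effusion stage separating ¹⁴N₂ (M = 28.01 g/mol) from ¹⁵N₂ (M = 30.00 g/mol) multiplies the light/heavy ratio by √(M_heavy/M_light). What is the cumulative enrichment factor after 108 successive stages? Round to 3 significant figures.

40.7

Each stage multiplies the ratio by α = √(30.00/28.01), so after 108 stages the overall factor is α^108 = (30.00/28.01)^(108/2).
= 1.07105^54 = 40.7.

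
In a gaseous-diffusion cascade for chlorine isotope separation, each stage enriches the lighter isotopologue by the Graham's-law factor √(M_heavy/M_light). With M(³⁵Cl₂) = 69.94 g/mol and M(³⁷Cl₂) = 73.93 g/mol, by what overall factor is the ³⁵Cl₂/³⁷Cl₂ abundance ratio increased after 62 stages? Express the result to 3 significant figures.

5.58

The single-stage factor is √(M_heavy/M_light), so 62 stages give [√(73.93/69.94)]^62 = (73.93/69.94)^(62/2).
= 1.05705^31 = 5.58.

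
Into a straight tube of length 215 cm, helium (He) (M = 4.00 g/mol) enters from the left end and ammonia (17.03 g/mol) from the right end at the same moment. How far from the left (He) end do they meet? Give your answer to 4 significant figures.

144.8 cm

In equal time, each gas travels a distance ∝ its rate ∝ 1/√M, so d_He/d_NH₃ = √(M_NH₃/M_He) = √(17.03/4.00) = 2.063.
With d_He + d_NH₃ = 215 cm, d_NH₃ = 215/(1 + 2.063) = 70.18 cm.
d_He = 215 − 70.18 = 144.8 cm.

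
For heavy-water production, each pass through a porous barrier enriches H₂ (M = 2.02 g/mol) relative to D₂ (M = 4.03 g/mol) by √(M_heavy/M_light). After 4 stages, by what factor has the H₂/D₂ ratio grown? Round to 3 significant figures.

3.98

Each stage multiplies the ratio by α = √(4.03/2.02), so after 4 stages the overall factor is α^4 = (4.03/2.02)^(4/2).
= 1.99505^2 = 3.98.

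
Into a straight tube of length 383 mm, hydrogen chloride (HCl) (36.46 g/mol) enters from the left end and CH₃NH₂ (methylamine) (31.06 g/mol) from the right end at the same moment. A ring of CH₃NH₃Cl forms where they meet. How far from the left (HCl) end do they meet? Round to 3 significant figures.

184 mm

Distances travelled in equal time are proportional to diffusion rates, so d_HCl/d_CH₃NH₂ = √(M_CH₃NH₂/M_HCl) = √(31.06/36.46) = 0.9230.
With d_HCl + d_CH₃NH₂ = 383 mm, d_CH₃NH₂ = 383/(1 + 0.9230) = 199.2 mm.
d_HCl = 383 − 199.2 = 184 mm.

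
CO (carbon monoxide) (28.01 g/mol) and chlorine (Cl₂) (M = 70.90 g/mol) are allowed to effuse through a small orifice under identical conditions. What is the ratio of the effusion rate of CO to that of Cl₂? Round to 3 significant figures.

1.59

From Graham's law, rate_CO/rate_Cl₂ = √(M_Cl₂/M_CO) = √(70.90/28.01) = √2.531 = 1.59.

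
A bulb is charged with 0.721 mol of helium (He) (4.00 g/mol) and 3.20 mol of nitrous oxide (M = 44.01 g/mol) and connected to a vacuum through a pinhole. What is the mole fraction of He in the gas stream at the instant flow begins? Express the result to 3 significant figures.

Rate_i ∝ x_i/√M_i (Graham's law weighted by mole fraction), so the effusate composition follows n_i/√M_i.
x_He(eff) = (n_He/√M_He) / (n_He/√M_He + n_N₂O/√M_N₂O)
= (0.721/√4.00) / (0.721/√4.00 + 3.20/√44.01) = 0.3605/(0.3605 + 0.4824) = 0.428.

0.428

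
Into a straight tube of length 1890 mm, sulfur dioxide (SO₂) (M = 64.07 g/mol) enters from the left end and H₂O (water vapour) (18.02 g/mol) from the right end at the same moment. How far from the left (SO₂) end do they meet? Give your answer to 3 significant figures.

The fronts meet when d_SO₂ + d_H₂O = L with d_SO₂/d_H₂O = √(M_H₂O/M_SO₂) (Graham's law). Here √(M_H₂O/M_SO₂) = √(18.02/64.07) = 0.5303.
With d_SO₂ + d_H₂O = 1890 mm, d_H₂O = 1890/(1 + 0.5303) = 1235 mm.
d_SO₂ = 1890 − 1235 = 655 mm.

655 mm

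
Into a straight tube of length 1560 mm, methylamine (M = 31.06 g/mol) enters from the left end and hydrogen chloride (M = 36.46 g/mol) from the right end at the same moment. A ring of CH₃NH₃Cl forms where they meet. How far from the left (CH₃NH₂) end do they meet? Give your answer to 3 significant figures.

Graham's law gives d_CH₃NH₂/d_HCl = rate_CH₃NH₂/rate_HCl = √(M_HCl/M_CH₃NH₂) = √(36.46/31.06) = 1.083.
With d_CH₃NH₂ + d_HCl = 1560 mm, d_HCl = 1560/(1 + 1.083) = 748.8 mm.
d_CH₃NH₂ = 1560 − 748.8 = 811 mm.

811 mm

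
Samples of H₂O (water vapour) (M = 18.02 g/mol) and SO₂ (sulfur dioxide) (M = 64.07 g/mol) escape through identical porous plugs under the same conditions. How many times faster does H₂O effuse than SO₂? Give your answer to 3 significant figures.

1.89

Since effusion rate ∝ 1/√M, rate_H₂O/rate_SO₂ = √(M_SO₂/M_H₂O) = √(64.07/18.02) = √3.555 = 1.89.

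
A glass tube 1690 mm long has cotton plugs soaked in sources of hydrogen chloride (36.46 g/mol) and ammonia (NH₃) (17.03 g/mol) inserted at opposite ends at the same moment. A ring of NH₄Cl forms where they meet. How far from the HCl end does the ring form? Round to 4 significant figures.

686.1 mm

Distances travelled in equal time are proportional to diffusion rates, so d_HCl/d_NH₃ = √(M_NH₃/M_HCl) = √(17.03/36.46) = 0.6834.
With d_HCl + d_NH₃ = 1690 mm, d_NH₃ = 1690/(1 + 0.6834) = 1004 mm.
d_HCl = 1690 − 1004 = 686.1 mm.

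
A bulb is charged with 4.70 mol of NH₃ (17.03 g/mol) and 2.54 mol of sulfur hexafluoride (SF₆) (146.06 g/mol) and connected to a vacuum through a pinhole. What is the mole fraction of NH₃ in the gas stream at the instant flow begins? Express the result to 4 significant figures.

Each component's effusion rate ∝ (its partial pressure)·(1/√M) ∝ n_i/√M_i.
Mole fraction of NH₃ in the effusate = (n_NH₃/√M_NH₃) / (n_NH₃/√M_NH₃ + n_SF₆/√M_SF₆)
= (4.70/√17.03) / (4.70/√17.03 + 2.54/√146.06) = 1.139/(1.139 + 0.2102) = 0.8442.

0.8442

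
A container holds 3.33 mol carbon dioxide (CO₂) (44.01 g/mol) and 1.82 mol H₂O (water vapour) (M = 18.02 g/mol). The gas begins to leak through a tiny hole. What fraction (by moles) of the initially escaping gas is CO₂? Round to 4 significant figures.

Effusion rate of each component ∝ n_i/√M_i (partial pressure × 1/√M).
Mole fraction of CO₂ in the effusate = (n_CO₂/√M_CO₂) / (n_CO₂/√M_CO₂ + n_H₂O/√M_H₂O)
= (3.33/√44.01) / (3.33/√44.01 + 1.82/√18.02) = 0.5020/(0.5020 + 0.4287) = 0.5393.

0.5393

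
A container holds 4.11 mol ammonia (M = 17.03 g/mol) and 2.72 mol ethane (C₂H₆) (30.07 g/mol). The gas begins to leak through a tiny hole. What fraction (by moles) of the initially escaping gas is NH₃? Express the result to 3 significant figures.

0.668

The effusion rate of species i is ∝ p_i/√M_i ∝ n_i/√M_i.
Mole fraction of NH₃ in the effusate = (n_NH₃/√M_NH₃) / (n_NH₃/√M_NH₃ + n_C₂H₆/√M_C₂H₆)
= (4.11/√17.03) / (4.11/√17.03 + 2.72/√30.07) = 0.9959/(0.9959 + 0.4960) = 0.668.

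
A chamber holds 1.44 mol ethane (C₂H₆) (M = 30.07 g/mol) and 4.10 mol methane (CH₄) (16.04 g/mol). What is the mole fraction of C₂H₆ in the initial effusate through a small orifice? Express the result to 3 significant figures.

0.204

Effusion rate of each component ∝ n_i/√M_i (partial pressure × 1/√M).
So x_C₂H₆ in the escaping gas = (n_C₂H₆/√M_C₂H₆) / Σ(n_i/√M_i)
= (1.44/√30.07) / (1.44/√30.07 + 4.10/√16.04) = 0.2626/(0.2626 + 1.024) = 0.204.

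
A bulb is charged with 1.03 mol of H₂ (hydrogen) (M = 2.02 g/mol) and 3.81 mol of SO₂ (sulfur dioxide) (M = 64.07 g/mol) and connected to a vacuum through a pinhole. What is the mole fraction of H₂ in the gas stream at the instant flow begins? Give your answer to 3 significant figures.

Each component's effusion rate ∝ (its partial pressure)·(1/√M) ∝ n_i/√M_i.
So x_H₂ in the escaping gas = (n_H₂/√M_H₂) / Σ(n_i/√M_i)
= (1.03/√2.02) / (1.03/√2.02 + 3.81/√64.07) = 0.7247/(0.7247 + 0.4760) = 0.604.

0.604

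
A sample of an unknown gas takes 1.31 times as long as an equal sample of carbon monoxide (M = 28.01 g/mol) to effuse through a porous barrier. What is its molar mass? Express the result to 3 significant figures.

Graham's law gives t_X/t_CO = √(M_X/M_CO).
1.31 = √(M_X/28.01)
M_X = 28.01 × 1.31² = 28.01 × 1.716 = 48.1 g/mol

48.1 g/mol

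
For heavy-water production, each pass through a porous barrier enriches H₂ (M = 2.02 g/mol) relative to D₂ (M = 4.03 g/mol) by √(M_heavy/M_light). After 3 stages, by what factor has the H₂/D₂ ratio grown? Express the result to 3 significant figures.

After 3 stages the ratio has grown by (√(4.03/2.02))^3 = (4.03/2.02)^(3/2).
= 1.99505^(3/2) = 2.82.

2.82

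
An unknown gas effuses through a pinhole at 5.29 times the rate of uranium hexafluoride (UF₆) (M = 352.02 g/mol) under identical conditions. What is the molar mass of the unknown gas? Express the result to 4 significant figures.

Since effusion rate ∝ 1/√M, rate_X/rate_UF₆ = √(M_UF₆/M_X).
5.29 = √(352.02/M_X)
M_X = 352.02 / 5.29² = 352.02 / 27.98 = 12.58 g/mol

12.58 g/mol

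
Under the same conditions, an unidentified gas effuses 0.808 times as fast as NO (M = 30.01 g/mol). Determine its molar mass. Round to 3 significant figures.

46.0 g/mol

Using Graham's law: rate_X/rate_NO = √(M_NO/M_X).
0.808 = √(30.01/M_X)
M_X = 30.01 / 0.808² = 30.01 / 0.6529 = 46.0 g/mol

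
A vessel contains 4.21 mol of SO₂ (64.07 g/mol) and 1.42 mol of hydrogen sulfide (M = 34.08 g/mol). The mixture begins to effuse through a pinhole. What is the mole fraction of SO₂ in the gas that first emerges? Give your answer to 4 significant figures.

Rate_i ∝ x_i/√M_i (Graham's law weighted by mole fraction), so the effusate composition follows n_i/√M_i.
x_SO₂(eff) = (n_SO₂/√M_SO₂) / (n_SO₂/√M_SO₂ + n_H₂S/√M_H₂S)
= (4.21/√64.07) / (4.21/√64.07 + 1.42/√34.08) = 0.5260/(0.5260 + 0.2432) = 0.6838.

0.6838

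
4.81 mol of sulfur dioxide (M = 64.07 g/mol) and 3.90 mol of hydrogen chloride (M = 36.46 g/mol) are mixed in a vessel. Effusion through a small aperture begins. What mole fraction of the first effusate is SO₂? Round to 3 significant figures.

0.482

Effusion rate of each component ∝ n_i/√M_i (partial pressure × 1/√M).
Mole fraction of SO₂ in the effusate = (n_SO₂/√M_SO₂) / (n_SO₂/√M_SO₂ + n_HCl/√M_HCl)
= (4.81/√64.07) / (4.81/√64.07 + 3.90/√36.46) = 0.6009/(0.6009 + 0.6459) = 0.482.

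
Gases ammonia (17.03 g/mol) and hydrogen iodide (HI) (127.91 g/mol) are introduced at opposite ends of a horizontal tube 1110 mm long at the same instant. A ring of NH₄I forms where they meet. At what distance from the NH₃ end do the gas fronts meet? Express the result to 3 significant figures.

In equal time, each gas travels a distance ∝ its rate ∝ 1/√M, so d_NH₃/d_HI = √(M_HI/M_NH₃) = √(127.91/17.03) = 2.741.
With d_NH₃ + d_HI = 1110 mm, d_HI = 1110/(1 + 2.741) = 296.7 mm.
d_NH₃ = 1110 − 296.7 = 813 mm.

813 mm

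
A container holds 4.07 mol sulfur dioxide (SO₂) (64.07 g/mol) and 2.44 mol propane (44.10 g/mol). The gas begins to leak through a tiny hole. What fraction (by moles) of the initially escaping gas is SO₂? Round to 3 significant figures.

Effusion rate of each component ∝ n_i/√M_i (partial pressure × 1/√M).
So x_SO₂ in the escaping gas = (n_SO₂/√M_SO₂) / Σ(n_i/√M_i)
= (4.07/√64.07) / (4.07/√64.07 + 2.44/√44.10) = 0.5085/(0.5085 + 0.3674) = 0.581.

0.581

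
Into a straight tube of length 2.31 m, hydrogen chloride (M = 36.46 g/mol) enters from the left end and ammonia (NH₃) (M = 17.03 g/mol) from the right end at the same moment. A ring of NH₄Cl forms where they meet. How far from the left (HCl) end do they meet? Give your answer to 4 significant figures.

0.9378 m

Distances travelled in equal time are proportional to diffusion rates, so d_HCl/d_NH₃ = √(M_NH₃/M_HCl) = √(17.03/36.46) = 0.6834.
With d_HCl + d_NH₃ = 2.31 m, d_NH₃ = 2.31/(1 + 0.6834) = 1.372 m.
d_HCl = 2.31 − 1.372 = 0.9378 m.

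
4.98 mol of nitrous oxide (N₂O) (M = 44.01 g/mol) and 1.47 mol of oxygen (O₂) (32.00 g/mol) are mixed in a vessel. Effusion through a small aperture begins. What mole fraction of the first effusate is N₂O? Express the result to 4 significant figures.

Each component's effusion rate ∝ (its partial pressure)·(1/√M) ∝ n_i/√M_i.
x_N₂O(eff) = (n_N₂O/√M_N₂O) / (n_N₂O/√M_N₂O + n_O₂/√M_O₂)
= (4.98/√44.01) / (4.98/√44.01 + 1.47/√32.00) = 0.7507/(0.7507 + 0.2599) = 0.7428.

0.7428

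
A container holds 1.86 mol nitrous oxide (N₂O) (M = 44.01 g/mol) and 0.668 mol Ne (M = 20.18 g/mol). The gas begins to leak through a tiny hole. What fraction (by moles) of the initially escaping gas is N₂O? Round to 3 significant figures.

Each component's effusion rate ∝ (its partial pressure)·(1/√M) ∝ n_i/√M_i.
So x_N₂O in the escaping gas = (n_N₂O/√M_N₂O) / Σ(n_i/√M_i)
= (1.86/√44.01) / (1.86/√44.01 + 0.668/√20.18) = 0.2804/(0.2804 + 0.1487) = 0.653.

0.653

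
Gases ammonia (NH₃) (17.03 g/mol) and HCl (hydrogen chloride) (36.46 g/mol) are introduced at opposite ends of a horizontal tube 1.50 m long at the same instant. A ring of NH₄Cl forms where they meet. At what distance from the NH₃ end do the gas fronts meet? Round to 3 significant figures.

0.891 m

Distances travelled in equal time are proportional to diffusion rates, so d_NH₃/d_HCl = √(M_HCl/M_NH₃) = √(36.46/17.03) = 1.463.
With d_NH₃ + d_HCl = 1.50 m, d_HCl = 1.50/(1 + 1.463) = 0.6090 m.
d_NH₃ = 1.50 − 0.6090 = 0.891 m.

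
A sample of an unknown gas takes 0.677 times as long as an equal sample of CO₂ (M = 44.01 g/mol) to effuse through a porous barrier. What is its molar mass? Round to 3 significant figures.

20.2 g/mol

From Graham's law, t_X/t_CO₂ = √(M_X/M_CO₂).
0.677 = √(M_X/44.01)
M_X = 44.01 × 0.677² = 44.01 × 0.4583 = 20.2 g/mol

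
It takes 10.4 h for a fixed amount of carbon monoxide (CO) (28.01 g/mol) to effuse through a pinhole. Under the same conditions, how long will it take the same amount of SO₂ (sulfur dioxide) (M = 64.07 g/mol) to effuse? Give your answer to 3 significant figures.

By Graham's law, t_SO₂/t_CO = √(M_SO₂/M_CO) = √(64.07/28.01) = √2.287 = 1.512.
So the time for SO₂ is 10.4 × 1.512 = 15.7 h.

15.7 h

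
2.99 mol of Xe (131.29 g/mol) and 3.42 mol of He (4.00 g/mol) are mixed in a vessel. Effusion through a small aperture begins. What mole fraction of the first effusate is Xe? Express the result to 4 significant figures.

0.1324

The effusion rate of species i is ∝ p_i/√M_i ∝ n_i/√M_i.
So x_Xe in the escaping gas = (n_Xe/√M_Xe) / Σ(n_i/√M_i)
= (2.99/√131.29) / (2.99/√131.29 + 3.42/√4.00) = 0.2609/(0.2609 + 1.710) = 0.1324.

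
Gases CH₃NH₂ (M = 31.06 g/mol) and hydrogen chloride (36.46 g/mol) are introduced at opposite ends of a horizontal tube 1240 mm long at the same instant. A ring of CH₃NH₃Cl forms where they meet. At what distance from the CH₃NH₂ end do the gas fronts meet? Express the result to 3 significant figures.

645 mm

Graham's law gives d_CH₃NH₂/d_HCl = rate_CH₃NH₂/rate_HCl = √(M_HCl/M_CH₃NH₂) = √(36.46/31.06) = 1.083.
With d_CH₃NH₂ + d_HCl = 1240 mm, d_HCl = 1240/(1 + 1.083) = 595.2 mm.
d_CH₃NH₂ = 1240 − 595.2 = 645 mm.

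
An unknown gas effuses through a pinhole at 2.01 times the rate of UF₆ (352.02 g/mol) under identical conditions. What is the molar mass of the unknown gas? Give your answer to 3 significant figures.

By Graham's law, rate_X/rate_UF₆ = √(M_UF₆/M_X).
2.01 = √(352.02/M_X)
M_X = 352.02 / 2.01² = 352.02 / 4.040 = 87.1 g/mol

87.1 g/mol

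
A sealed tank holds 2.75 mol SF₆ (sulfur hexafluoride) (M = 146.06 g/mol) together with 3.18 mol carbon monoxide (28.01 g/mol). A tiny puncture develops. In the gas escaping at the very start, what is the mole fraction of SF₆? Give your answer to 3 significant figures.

0.275

Effusion rate of each component ∝ n_i/√M_i (partial pressure × 1/√M).
So x_SF₆ in the escaping gas = (n_SF₆/√M_SF₆) / Σ(n_i/√M_i)
= (2.75/√146.06) / (2.75/√146.06 + 3.18/√28.01) = 0.2275/(0.2275 + 0.6009) = 0.275.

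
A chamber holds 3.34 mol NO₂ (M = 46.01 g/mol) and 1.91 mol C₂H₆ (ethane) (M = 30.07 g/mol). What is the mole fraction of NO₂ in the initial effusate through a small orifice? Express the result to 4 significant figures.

0.5857

The effusion rate of species i is ∝ p_i/√M_i ∝ n_i/√M_i.
So x_NO₂ in the escaping gas = (n_NO₂/√M_NO₂) / Σ(n_i/√M_i)
= (3.34/√46.01) / (3.34/√46.01 + 1.91/√30.07) = 0.4924/(0.4924 + 0.3483) = 0.5857.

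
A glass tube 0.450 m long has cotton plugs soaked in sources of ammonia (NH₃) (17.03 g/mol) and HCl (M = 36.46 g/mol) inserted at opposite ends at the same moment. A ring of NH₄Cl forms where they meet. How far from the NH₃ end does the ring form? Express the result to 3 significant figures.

In equal time, each gas travels a distance ∝ its rate ∝ 1/√M, so d_NH₃/d_HCl = √(M_HCl/M_NH₃) = √(36.46/17.03) = 1.463.
With d_NH₃ + d_HCl = 0.450 m, d_HCl = 0.450/(1 + 1.463) = 0.1827 m.
d_NH₃ = 0.450 − 0.1827 = 0.267 m.

0.267 m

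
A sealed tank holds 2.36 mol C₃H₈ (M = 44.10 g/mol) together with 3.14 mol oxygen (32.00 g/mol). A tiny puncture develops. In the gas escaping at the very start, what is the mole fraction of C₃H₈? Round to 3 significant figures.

0.390

Effusion rate of each component ∝ n_i/√M_i (partial pressure × 1/√M).
x_C₃H₈(eff) = (n_C₃H₈/√M_C₃H₈) / (n_C₃H₈/√M_C₃H₈ + n_O₂/√M_O₂)
= (2.36/√44.10) / (2.36/√44.10 + 3.14/√32.00) = 0.3554/(0.3554 + 0.5551) = 0.390.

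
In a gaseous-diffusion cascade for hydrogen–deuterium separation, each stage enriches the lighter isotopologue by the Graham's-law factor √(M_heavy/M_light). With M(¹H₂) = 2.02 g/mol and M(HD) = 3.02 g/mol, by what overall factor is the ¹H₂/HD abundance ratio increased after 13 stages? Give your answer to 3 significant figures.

13.7

Overall factor = α^13 with α = √(3.02/2.02), i.e. (3.02/2.02)^(13/2).
= 1.49505^(13/2) = 13.7.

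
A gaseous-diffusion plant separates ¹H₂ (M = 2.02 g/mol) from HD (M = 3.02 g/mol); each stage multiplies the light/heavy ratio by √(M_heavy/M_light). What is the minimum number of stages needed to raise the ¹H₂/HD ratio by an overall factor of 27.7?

17

Per stage α = (3.02/2.02)^(1/2) = 1.49505^0.5, giving ln α = 0.2011.
Need α^N ≥ 27.7 ⇒ N ≥ ln(27.7) / ln α = 3.321 / 0.2011 = 16.52.
So at least 17 stages are needed.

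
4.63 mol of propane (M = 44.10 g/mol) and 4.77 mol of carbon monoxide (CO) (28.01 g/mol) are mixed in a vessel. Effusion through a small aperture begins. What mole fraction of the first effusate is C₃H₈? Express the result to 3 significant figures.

0.436

The effusion rate of species i is ∝ p_i/√M_i ∝ n_i/√M_i.
Mole fraction of C₃H₈ in the effusate = (n_C₃H₈/√M_C₃H₈) / (n_C₃H₈/√M_C₃H₈ + n_CO/√M_CO)
= (4.63/√44.10) / (4.63/√44.10 + 4.77/√28.01) = 0.6972/(0.6972 + 0.9013) = 0.436.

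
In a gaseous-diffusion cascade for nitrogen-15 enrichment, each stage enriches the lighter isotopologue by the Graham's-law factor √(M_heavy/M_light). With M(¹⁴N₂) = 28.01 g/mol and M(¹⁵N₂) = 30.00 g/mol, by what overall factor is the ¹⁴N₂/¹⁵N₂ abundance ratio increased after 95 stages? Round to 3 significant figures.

The single-stage factor is √(M_heavy/M_light), so 95 stages give [√(30.00/28.01)]^95 = (30.00/28.01)^(95/2).
= 1.07105^(95/2) = 26.1.

26.1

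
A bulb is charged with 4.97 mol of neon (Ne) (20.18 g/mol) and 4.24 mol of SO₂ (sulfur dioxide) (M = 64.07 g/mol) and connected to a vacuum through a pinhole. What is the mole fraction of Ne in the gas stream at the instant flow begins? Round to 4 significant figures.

0.6762

Rate_i ∝ x_i/√M_i (Graham's law weighted by mole fraction), so the effusate composition follows n_i/√M_i.
So x_Ne in the escaping gas = (n_Ne/√M_Ne) / Σ(n_i/√M_i)
= (4.97/√20.18) / (4.97/√20.18 + 4.24/√64.07) = 1.106/(1.106 + 0.5297) = 0.6762.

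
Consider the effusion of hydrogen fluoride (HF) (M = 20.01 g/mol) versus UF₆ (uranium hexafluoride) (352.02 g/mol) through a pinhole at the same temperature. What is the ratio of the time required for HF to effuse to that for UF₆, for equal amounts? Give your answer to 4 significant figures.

0.2384

Using Graham's law: t_HF/t_UF₆ = √(M_HF/M_UF₆) = √(20.01/352.02) = √0.05684 = 0.2384.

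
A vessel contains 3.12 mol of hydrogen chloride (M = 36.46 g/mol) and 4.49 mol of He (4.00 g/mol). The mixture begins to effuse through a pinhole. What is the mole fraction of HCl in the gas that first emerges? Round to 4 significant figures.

0.1871

Each component's effusion rate ∝ (its partial pressure)·(1/√M) ∝ n_i/√M_i.
So x_HCl in the escaping gas = (n_HCl/√M_HCl) / Σ(n_i/√M_i)
= (3.12/√36.46) / (3.12/√36.46 + 4.49/√4.00) = 0.5167/(0.5167 + 2.245) = 0.1871.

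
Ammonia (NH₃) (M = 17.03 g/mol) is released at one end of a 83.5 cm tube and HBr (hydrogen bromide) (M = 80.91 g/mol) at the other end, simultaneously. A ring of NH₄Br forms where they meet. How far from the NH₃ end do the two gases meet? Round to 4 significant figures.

57.24 cm

The fronts meet when d_NH₃ + d_HBr = L with d_NH₃/d_HBr = √(M_HBr/M_NH₃) (Graham's law). Here √(M_HBr/M_NH₃) = √(80.91/17.03) = 2.180.
With d_NH₃ + d_HBr = 83.5 cm, d_HBr = 83.5/(1 + 2.180) = 26.26 cm.
d_NH₃ = 83.5 − 26.26 = 57.24 cm.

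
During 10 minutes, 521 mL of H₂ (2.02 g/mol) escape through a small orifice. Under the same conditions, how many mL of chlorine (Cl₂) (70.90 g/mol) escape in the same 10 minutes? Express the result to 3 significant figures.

From Graham's law, rate_Cl₂/rate_H₂ = √(M_H₂/M_Cl₂) = √(2.02/70.90) = √0.02849 = 0.1688.
So the volume for Cl₂ is 521 × 0.1688 = 87.9 mL.

87.9 mL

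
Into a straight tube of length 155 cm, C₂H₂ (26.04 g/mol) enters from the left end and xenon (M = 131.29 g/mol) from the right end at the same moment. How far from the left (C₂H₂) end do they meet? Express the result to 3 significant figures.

107 cm

The fronts meet when d_C₂H₂ + d_Xe = L with d_C₂H₂/d_Xe = √(M_Xe/M_C₂H₂) (Graham's law). Here √(M_Xe/M_C₂H₂) = √(131.29/26.04) = 2.245.
With d_C₂H₂ + d_Xe = 155 cm, d_Xe = 155/(1 + 2.245) = 47.76 cm.
d_C₂H₂ = 155 − 47.76 = 107 cm.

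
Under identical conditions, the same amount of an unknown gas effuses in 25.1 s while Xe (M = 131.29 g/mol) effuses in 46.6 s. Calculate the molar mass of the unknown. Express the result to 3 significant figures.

38.1 g/mol

From Graham's law, t_X/t_Xe = √(M_X/M_Xe).
25.1/46.6 = 0.5386 = √(M_X/131.29)
M_X = 131.29 × 0.5386² = 131.29 × 0.2901 = 38.1 g/mol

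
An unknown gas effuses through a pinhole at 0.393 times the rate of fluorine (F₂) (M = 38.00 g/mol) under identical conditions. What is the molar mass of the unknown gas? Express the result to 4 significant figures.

246.0 g/mol

Since effusion rate ∝ 1/√M, rate_X/rate_F₂ = √(M_F₂/M_X).
0.393 = √(38.00/M_X)
M_X = 38.00 / 0.393² = 38.00 / 0.1544 = 246.0 g/mol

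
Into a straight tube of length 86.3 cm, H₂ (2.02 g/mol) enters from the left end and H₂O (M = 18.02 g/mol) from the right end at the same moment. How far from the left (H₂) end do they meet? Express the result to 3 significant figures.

Graham's law gives d_H₂/d_H₂O = rate_H₂/rate_H₂O = √(M_H₂O/M_H₂) = √(18.02/2.02) = 2.987.
With d_H₂ + d_H₂O = 86.3 cm, d_H₂O = 86.3/(1 + 2.987) = 21.65 cm.
d_H₂ = 86.3 − 21.65 = 64.7 cm.

64.7 cm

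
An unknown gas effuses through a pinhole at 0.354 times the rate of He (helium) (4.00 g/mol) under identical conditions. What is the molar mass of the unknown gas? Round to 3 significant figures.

By Graham's law, rate_X/rate_He = √(M_He/M_X).
0.354 = √(4.00/M_X)
M_X = 4.00 / 0.354² = 4.00 / 0.1253 = 31.9 g/mol

31.9 g/mol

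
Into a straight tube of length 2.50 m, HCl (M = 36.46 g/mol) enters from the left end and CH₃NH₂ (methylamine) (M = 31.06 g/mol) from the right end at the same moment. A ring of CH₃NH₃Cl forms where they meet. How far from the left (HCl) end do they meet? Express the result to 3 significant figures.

1.20 m

In equal time, each gas travels a distance ∝ its rate ∝ 1/√M, so d_HCl/d_CH₃NH₂ = √(M_CH₃NH₂/M_HCl) = √(31.06/36.46) = 0.9230.
With d_HCl + d_CH₃NH₂ = 2.50 m, d_CH₃NH₂ = 2.50/(1 + 0.9230) = 1.300 m.
d_HCl = 2.50 − 1.300 = 1.20 m.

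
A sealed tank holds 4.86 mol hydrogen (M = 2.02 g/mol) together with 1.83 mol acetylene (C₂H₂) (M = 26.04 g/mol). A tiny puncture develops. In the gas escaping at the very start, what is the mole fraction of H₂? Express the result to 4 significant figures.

Effusion rate of each component ∝ n_i/√M_i (partial pressure × 1/√M).
Mole fraction of H₂ in the effusate = (n_H₂/√M_H₂) / (n_H₂/√M_H₂ + n_C₂H₂/√M_C₂H₂)
= (4.86/√2.02) / (4.86/√2.02 + 1.83/√26.04) = 3.419/(3.419 + 0.3586) = 0.9051.

0.9051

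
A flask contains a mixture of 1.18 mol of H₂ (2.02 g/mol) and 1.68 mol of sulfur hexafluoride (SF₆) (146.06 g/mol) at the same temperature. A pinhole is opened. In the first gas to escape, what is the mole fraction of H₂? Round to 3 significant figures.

0.857

Effusion rate of each component ∝ n_i/√M_i (partial pressure × 1/√M).
x_H₂(eff) = (n_H₂/√M_H₂) / (n_H₂/√M_H₂ + n_SF₆/√M_SF₆)
= (1.18/√2.02) / (1.18/√2.02 + 1.68/√146.06) = 0.8302/(0.8302 + 0.1390) = 0.857.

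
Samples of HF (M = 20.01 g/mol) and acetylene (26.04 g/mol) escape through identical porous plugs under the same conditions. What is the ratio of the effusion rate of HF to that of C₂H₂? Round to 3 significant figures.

Graham's law gives rate_HF/rate_C₂H₂ = √(M_C₂H₂/M_HF) = √(26.04/20.01) = √1.301 = 1.14.

1.14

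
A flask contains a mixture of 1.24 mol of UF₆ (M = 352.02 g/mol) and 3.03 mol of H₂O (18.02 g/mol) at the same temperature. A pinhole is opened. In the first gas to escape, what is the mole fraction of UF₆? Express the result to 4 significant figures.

Effusion rate of each component ∝ n_i/√M_i (partial pressure × 1/√M).
Mole fraction of UF₆ in the effusate = (n_UF₆/√M_UF₆) / (n_UF₆/√M_UF₆ + n_H₂O/√M_H₂O)
= (1.24/√352.02) / (1.24/√352.02 + 3.03/√18.02) = 0.06609/(0.06609 + 0.7138) = 0.08475.

0.08475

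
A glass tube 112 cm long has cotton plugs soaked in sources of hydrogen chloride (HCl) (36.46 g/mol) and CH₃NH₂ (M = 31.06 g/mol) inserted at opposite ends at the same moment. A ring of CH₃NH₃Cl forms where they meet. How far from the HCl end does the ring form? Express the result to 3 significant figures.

53.8 cm

Distances travelled in equal time are proportional to diffusion rates, so d_HCl/d_CH₃NH₂ = √(M_CH₃NH₂/M_HCl) = √(31.06/36.46) = 0.9230.
With d_HCl + d_CH₃NH₂ = 112 cm, d_CH₃NH₂ = 112/(1 + 0.9230) = 58.24 cm.
d_HCl = 112 − 58.24 = 53.8 cm.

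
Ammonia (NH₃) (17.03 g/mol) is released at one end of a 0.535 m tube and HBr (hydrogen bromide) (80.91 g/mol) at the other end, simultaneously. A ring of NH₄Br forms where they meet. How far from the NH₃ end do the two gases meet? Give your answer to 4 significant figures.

0.3667 m

The fronts meet when d_NH₃ + d_HBr = L with d_NH₃/d_HBr = √(M_HBr/M_NH₃) (Graham's law). Here √(M_HBr/M_NH₃) = √(80.91/17.03) = 2.180.
With d_NH₃ + d_HBr = 0.535 m, d_HBr = 0.535/(1 + 2.180) = 0.1683 m.
d_NH₃ = 0.535 − 0.1683 = 0.3667 m.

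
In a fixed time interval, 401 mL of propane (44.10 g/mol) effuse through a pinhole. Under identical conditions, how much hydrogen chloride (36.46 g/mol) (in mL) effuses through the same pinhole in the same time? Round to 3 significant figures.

441 mL

By Graham's law, rate_HCl/rate_C₃H₈ = √(M_C₃H₈/M_HCl) = √(44.10/36.46) = √1.210 = 1.100.
So the volume for HCl is 401 × 1.100 = 441 mL.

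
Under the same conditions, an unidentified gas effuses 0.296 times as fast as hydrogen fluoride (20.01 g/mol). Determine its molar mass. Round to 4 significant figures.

From Graham's law, rate_X/rate_HF = √(M_HF/M_X).
0.296 = √(20.01/M_X)
M_X = 20.01 / 0.296² = 20.01 / 0.08762 = 228.4 g/mol

228.4 g/mol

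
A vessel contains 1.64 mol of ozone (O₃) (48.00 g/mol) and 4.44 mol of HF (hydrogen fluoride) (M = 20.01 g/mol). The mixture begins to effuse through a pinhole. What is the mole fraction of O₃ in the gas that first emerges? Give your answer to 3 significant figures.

Each component's effusion rate ∝ (its partial pressure)·(1/√M) ∝ n_i/√M_i.
x_O₃(eff) = (n_O₃/√M_O₃) / (n_O₃/√M_O₃ + n_HF/√M_HF)
= (1.64/√48.00) / (1.64/√48.00 + 4.44/√20.01) = 0.2367/(0.2367 + 0.9926) = 0.193.

0.193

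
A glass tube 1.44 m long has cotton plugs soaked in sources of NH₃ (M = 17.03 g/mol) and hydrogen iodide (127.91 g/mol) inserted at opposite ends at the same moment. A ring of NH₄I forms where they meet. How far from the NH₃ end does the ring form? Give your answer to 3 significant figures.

1.06 m

Distances travelled in equal time are proportional to diffusion rates, so d_NH₃/d_HI = √(M_HI/M_NH₃) = √(127.91/17.03) = 2.741.
With d_NH₃ + d_HI = 1.44 m, d_HI = 1.44/(1 + 2.741) = 0.3850 m.
d_NH₃ = 1.44 − 0.3850 = 1.06 m.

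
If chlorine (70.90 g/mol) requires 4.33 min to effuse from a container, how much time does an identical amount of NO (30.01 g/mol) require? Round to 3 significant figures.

Using Graham's law: t_NO/t_Cl₂ = √(M_NO/M_Cl₂) = √(30.01/70.90) = √0.4233 = 0.6506.
So the time for NO is 4.33 × 0.6506 = 2.82 min.

2.82 min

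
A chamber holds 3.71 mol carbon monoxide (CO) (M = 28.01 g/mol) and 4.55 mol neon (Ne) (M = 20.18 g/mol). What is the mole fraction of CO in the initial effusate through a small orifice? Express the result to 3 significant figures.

0.409

Rate_i ∝ x_i/√M_i (Graham's law weighted by mole fraction), so the effusate composition follows n_i/√M_i.
Mole fraction of CO in the effusate = (n_CO/√M_CO) / (n_CO/√M_CO + n_Ne/√M_Ne)
= (3.71/√28.01) / (3.71/√28.01 + 4.55/√20.18) = 0.7010/(0.7010 + 1.013) = 0.409.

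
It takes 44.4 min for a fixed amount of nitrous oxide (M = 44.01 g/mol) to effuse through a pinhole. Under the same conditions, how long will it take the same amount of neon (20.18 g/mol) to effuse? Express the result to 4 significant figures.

Graham's law gives t_Ne/t_N₂O = √(M_Ne/M_N₂O) = √(20.18/44.01) = √0.4585 = 0.6772.
So the time for Ne is 44.4 × 0.6772 = 30.07 min.

30.07 min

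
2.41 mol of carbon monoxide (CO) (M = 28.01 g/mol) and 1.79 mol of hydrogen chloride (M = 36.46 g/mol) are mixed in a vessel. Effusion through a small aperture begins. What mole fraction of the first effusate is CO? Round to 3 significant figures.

Rate_i ∝ x_i/√M_i (Graham's law weighted by mole fraction), so the effusate composition follows n_i/√M_i.
Mole fraction of CO in the effusate = (n_CO/√M_CO) / (n_CO/√M_CO + n_HCl/√M_HCl)
= (2.41/√28.01) / (2.41/√28.01 + 1.79/√36.46) = 0.4554/(0.4554 + 0.2964) = 0.606.

0.606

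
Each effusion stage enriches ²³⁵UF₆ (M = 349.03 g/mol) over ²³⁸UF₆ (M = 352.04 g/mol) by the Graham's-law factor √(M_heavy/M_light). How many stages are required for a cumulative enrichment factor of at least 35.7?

Per stage α = (352.04/349.03)^(1/2) = 1.00862^0.5, giving ln α = 0.004293.
Need α^N ≥ 35.7 ⇒ N ≥ ln(35.7) / ln α = 3.575 / 0.004293 = 832.70.
So at least 833 stages are needed.

833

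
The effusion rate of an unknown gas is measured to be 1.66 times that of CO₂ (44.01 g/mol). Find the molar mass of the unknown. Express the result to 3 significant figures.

Since effusion rate ∝ 1/√M, rate_X/rate_CO₂ = √(M_CO₂/M_X).
1.66 = √(44.01/M_X)
M_X = 44.01 / 1.66² = 44.01 / 2.756 = 16.0 g/mol

16.0 g/mol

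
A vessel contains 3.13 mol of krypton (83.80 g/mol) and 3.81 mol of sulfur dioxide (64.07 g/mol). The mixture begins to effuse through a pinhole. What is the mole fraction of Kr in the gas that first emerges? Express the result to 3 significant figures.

Each component's effusion rate ∝ (its partial pressure)·(1/√M) ∝ n_i/√M_i.
x_Kr(eff) = (n_Kr/√M_Kr) / (n_Kr/√M_Kr + n_SO₂/√M_SO₂)
= (3.13/√83.80) / (3.13/√83.80 + 3.81/√64.07) = 0.3419/(0.3419 + 0.4760) = 0.418.

0.418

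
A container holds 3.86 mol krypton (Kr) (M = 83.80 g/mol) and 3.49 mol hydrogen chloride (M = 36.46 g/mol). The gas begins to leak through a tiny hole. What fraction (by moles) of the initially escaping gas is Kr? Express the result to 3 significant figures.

0.422

The effusion rate of species i is ∝ p_i/√M_i ∝ n_i/√M_i.
x_Kr(eff) = (n_Kr/√M_Kr) / (n_Kr/√M_Kr + n_HCl/√M_HCl)
= (3.86/√83.80) / (3.86/√83.80 + 3.49/√36.46) = 0.4217/(0.4217 + 0.5780) = 0.422.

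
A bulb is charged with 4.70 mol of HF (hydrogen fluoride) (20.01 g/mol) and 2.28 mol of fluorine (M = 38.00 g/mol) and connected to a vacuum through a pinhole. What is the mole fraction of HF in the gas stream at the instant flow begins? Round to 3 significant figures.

0.740

Effusion rate of each component ∝ n_i/√M_i (partial pressure × 1/√M).
So x_HF in the escaping gas = (n_HF/√M_HF) / Σ(n_i/√M_i)
= (4.70/√20.01) / (4.70/√20.01 + 2.28/√38.00) = 1.051/(1.051 + 0.3699) = 0.740.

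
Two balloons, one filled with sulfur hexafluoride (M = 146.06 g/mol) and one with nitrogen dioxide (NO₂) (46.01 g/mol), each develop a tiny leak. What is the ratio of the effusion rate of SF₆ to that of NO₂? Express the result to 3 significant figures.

Graham's law gives rate_SF₆/rate_NO₂ = √(M_NO₂/M_SF₆) = √(46.01/146.06) = √0.3150 = 0.561.

0.561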